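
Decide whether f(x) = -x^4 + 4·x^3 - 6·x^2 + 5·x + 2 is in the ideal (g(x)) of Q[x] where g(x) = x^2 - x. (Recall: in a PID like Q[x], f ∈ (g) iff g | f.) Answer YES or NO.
In Q[x] the ideal (g) consists of all multiples of g, so f ∈ (g) iff g | f, i.e. iff the remainder of f on division by g is 0. Divide f by g (g is monic, so eliminate the leading term of the running remainder at each step):
  leading term -x^4: subtract (-x^2)·g(x) = -x^4 + x^3, leaving 3·x^3 - 6·x^2 + 5·x + 2
  leading term 3·x^3: subtract (3·x)·g(x) = 3·x^3 - 3·x^2, leaving -3·x^2 + 5·x + 2
  leading term -3·x^2: subtract (-3)·g(x) = -3·x^2 + 3·x, leaving 2·x + 2
The remainder r(x) = 2·x + 2 ≠ 0 (and deg r < deg g), so g ∤ f, i.e. f ∉ (g).

Final answer: NO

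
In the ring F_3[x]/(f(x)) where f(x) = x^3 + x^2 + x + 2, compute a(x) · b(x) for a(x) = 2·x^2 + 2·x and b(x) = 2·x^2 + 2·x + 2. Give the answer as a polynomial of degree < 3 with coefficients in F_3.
a · b ≡ x + 1 (mod f(x))

Multiply as integer polynomials: a · b = 4·x^4 + 8·x^3 + 8·x^2 + 4·x. Reducing coefficients mod 3: a · b ≡ x^4 + 2·x^3 + 2·x^2 + x. Now divide by f(x) = x^3 + x^2 + x + 2 in F_3[x], eliminating the leading term at each step:
  leading term x^4: subtract (x)·f(x) = x^4 + x^3 + x^2 + 2·x, leaving x^3 + x^2 + 2·x (coefficients mod 3)
  leading term x^3: subtract (1)·f(x) = x^3 + x^2 + x + 2, leaving x + 1 (coefficients mod 3)
The degree is now < 3, so this is the remainder. Hence a · b ≡ x + 1 in F_3[x]/(f).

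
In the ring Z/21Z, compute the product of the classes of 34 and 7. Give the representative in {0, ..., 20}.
7

Reduce the factors first: 34 ≡ 13 (mod 21), so 34 · 7 ≡ 13 · 7 (mod 21). 13 · 7 = 91. Dividing by 21: 91 = 4·21 + 7. So (34 · 7) mod 21 = 7.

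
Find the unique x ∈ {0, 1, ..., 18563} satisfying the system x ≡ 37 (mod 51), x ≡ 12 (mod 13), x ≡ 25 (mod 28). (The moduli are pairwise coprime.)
x ≡ 3301 (mod 18564); the representative in [0, 18564) is 3301

The moduli 51, 13, 28 are pairwise coprime, so by the CRT there is a unique solution mod 51·13·28 = 18564.
Solve by successive substitution. Start with x ≡ 37 (mod 51).
  Combine with x ≡ 12 (mod 13): write x = 37 + 51·t and require 37 + 51·t ≡ 12 (mod 13), i.e. 51·t ≡ 12 − 37 ≡ 1 (mod 13). Since 51^(−1) ≡ 12 (mod 13) (51 ≡ 12 (mod 13)), t ≡ 12·1 ≡ 12 (mod 13). So x ≡ 37 + 51·12 = 649 (mod 663).
  Combine with x ≡ 25 (mod 28): write x = 649 + 663·t and require 649 + 663·t ≡ 25 (mod 28), i.e. 663·t ≡ 25 − 649 ≡ 20 (mod 28). Since 663^(−1) ≡ 3 (mod 28) (663 ≡ 19 (mod 28)), t ≡ 3·20 ≡ 4 (mod 28). So x ≡ 649 + 663·4 = 3301 (mod 18564).
Unique solution in [0, 18564): x = 3301.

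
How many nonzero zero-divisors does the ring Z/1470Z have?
In Z/1470Z each nonzero element is either a unit (gcd with 1470 is 1) or a zero-divisor (gcd > 1). The number of units is φ(1470): factorise 1470 = 2 · 3 · 5 · 7^2, so φ(1470) = (2 − 1) · (3 − 1) · (5 − 1) · (7^2 − 7^1) = 1 · 2 · 4 · 42 = 336. The nonzero elements number 1470 − 1 = 1469. Hence the nonzero zero-divisors number 1469 − 336 = 1133.

Final answer: Z/1470Z has 1133 nonzero zero-divisors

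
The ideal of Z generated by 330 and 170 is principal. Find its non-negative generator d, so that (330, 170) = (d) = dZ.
(330, 170) = (10); d = 10

In the PID Z, (a, b) is generated by gcd(a, b). Compute gcd(330, 170) with the extended Euclidean algorithm, tracking rows (r, s, t) with s·330 + t·170 = r:
  row A: (330, 1, 0)   [1·330 + 0·170 = 330]
  row B: (170, 0, 1)   [0·330 + 1·170 = 170]
  330 = 1·170 + 160   → row C = row A − 1·row B = (160, 1, −1)   [check: 1·330 − 1·170 = 160]
  170 = 1·160 + 10   → row D = row B − 1·row C = (10, −1, 2)   [check: −1·330 + 2·170 = 10]
  160 = 16·10 + 0   → remainder 0, stop. gcd = 10 (last nonzero row D).
So gcd(330, 170) = 10, with Bézout identity −1·330 + 2·170 = 10. Containment (⊇): the Bézout identity exhibits 10 as an element of (330, 170), giving (10) ⊆ (330, 170). Containment (⊆): since 10 | 330 and 10 | 170 (330 = 10·33, 170 = 10·17), every Z-linear combination of 330 and 170 is divisible by 10, so (330, 170) ⊆ (10). Therefore (330, 170) = (10), d = 10.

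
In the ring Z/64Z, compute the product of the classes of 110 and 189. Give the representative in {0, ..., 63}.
54

Reduce the factors first: 110 ≡ 46, 189 ≡ 61 (mod 64), so 110 · 189 ≡ 46 · 61 (mod 64). 46 · 61 = 2806. Dividing by 64: 2806 = 43·64 + 54. So (110 · 189) mod 64 = 54.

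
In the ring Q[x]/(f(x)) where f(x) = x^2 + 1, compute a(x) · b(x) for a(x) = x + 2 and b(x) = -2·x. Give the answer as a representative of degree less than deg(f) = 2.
a · b ≡ 2 - 4·x (mod f(x))

First multiply in Q[x] without reducing: a · b = -2·x^2 - 4·x. Now divide by f(x) = x^2 + 1, eliminating the leading term at each step:
  leading term -2·x^2: subtract (-2)·f(x) = -2·x^2 - 2, leaving 2 - 4·x
The degree is now < 2, so this is the remainder. Hence a · b ≡ 2 - 4·x in Q[x]/(f).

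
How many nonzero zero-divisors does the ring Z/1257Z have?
In Z/1257Z each nonzero element is either a unit (gcd with 1257 is 1) or a zero-divisor (gcd > 1). The number of units is φ(1257): factorise 1257 = 3 · 419, so φ(1257) = (3 − 1) · (419 − 1) = 2 · 418 = 836. The nonzero elements number 1257 − 1 = 1256. Hence the nonzero zero-divisors number 1256 − 836 = 420.

Final answer: Z/1257Z has 420 nonzero zero-divisors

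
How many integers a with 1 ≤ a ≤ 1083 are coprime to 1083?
The number of a ∈ {1, ..., 1083} with gcd(a, 1083) = 1 is by definition Euler's totient φ(1083). φ is multiplicative, with φ(p^e) = p^e − p^(e−1). Factorise 1083 = 3 · 19^2. Then
  φ(1083) = (3 − 1) · (19^2 − 19^1) = 2 · 342 = 684.
So there are 684 such integers.

Final answer: 684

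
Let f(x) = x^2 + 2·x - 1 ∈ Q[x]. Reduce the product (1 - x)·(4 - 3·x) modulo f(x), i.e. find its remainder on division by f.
a · b ≡ 7 - 13·x (mod f(x))

First multiply in Q[x] without reducing: a · b = 3·x^2 - 7·x + 4. Now divide by f(x) = x^2 + 2·x - 1, eliminating the leading term at each step:
  leading term 3·x^2: subtract (3)·f(x) = 3·x^2 + 6·x - 3, leaving 7 - 13·x
The degree is now < 2, so this is the remainder. Hence a · b ≡ 7 - 13·x in Q[x]/(f).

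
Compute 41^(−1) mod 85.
41^(−1) ≡ 56 (mod 85)

Apply the extended Euclidean algorithm to (85, 41), tracking rows (r, s, t) with s·85 + t·41 = r. Each division r_prev = q·r_cur + r_new produces the new row as (previous row) − q·(current row):
  row A: (85, 1, 0)   [1·85 + 0·41 = 85]
  row B: (41, 0, 1)   [0·85 + 1·41 = 41]
  85 = 2·41 + 3   → row C = row A − 2·row B = (3, 1, −2)   [check: 1·85 − 2·41 = 3]
  41 = 13·3 + 2   → row D = row B − 13·row C = (2, −13, 27)   [check: −13·85 + 27·41 = 2]
  3 = 1·2 + 1   → row E = row C − 1·row D = (1, 14, −29)   [check: 14·85 − 29·41 = 1]
  2 = 2·1 + 0   → remainder 0, stop. gcd = 1 (last nonzero row E).
The gcd is 1, so 41 is invertible mod 85. The last nonzero row gives 14·85 − 29·41 = 1, so t = −29. So 41^(−1) ≡ −29 ≡ 56 (mod 85). Verify: 41 · 56 = 2296 ≡ 1 (mod 85). ✓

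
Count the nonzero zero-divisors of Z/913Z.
In Z/913Z each nonzero element is either a unit (gcd with 913 is 1) or a zero-divisor (gcd > 1). The number of units is φ(913): factorise 913 = 11 · 83, so φ(913) = (11 − 1) · (83 − 1) = 10 · 82 = 820. The nonzero elements number 913 − 1 = 912. Hence the nonzero zero-divisors number 912 − 820 = 92.

Final answer: Z/913Z has 92 nonzero zero-divisors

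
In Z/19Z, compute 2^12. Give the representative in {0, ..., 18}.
11

Use repeated squaring. Binary(12) = 1100. Walk through the bits of the exponent 12 left-to-right: at each bit after the leading one, square the running value, then multiply by 2 if the bit is 1 (always reducing mod 19):
  bit 1 = 1 (leading): start with 2.
  bit 2 = 1: square 2^2 = 4; bit is 1, so multiply 4·2 = 8 (mod 19).
  bit 3 = 0: square 8^2 = 64 ≡ 7 (mod 19).
  bit 4 = 0: square 7^2 = 49 ≡ 11 (mod 19).
Final value: 2^12 ≡ 11 (mod 19).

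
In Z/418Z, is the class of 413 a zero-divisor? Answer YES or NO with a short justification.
gcd(413, 418) = 1, so 413 is a unit in Z/418Z (it has a multiplicative inverse). A unit cannot be a zero-divisor: if 413·b ≡ 0 then multiplying both sides by 413^(−1) gives b ≡ 0. So 413 is not a zero-divisor.

Final answer: NO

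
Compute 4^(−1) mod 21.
4^(−1) ≡ 16 (mod 21)

Apply the extended Euclidean algorithm to (21, 4), tracking rows (r, s, t) with s·21 + t·4 = r. Each division r_prev = q·r_cur + r_new produces the new row as (previous row) − q·(current row):
  row A: (21, 1, 0)   [1·21 + 0·4 = 21]
  row B: (4, 0, 1)   [0·21 + 1·4 = 4]
  21 = 5·4 + 1   → row C = row A − 5·row B = (1, 1, −5)   [check: 1·21 − 5·4 = 1]
  4 = 4·1 + 0   → remainder 0, stop. gcd = 1 (last nonzero row C).
The gcd is 1, so 4 is invertible mod 21. The last nonzero row gives 1·21 − 5·4 = 1, so t = −5. So 4^(−1) ≡ −5 ≡ 16 (mod 21). Verify: 4 · 16 = 64 ≡ 1 (mod 21). ✓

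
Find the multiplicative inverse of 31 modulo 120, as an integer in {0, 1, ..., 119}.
31^(−1) ≡ 31 (mod 120)

Apply the extended Euclidean algorithm to (120, 31), tracking rows (r, s, t) with s·120 + t·31 = r. Each division r_prev = q·r_cur + r_new produces the new row as (previous row) − q·(current row):
  row A: (120, 1, 0)   [1·120 + 0·31 = 120]
  row B: (31, 0, 1)   [0·120 + 1·31 = 31]
  120 = 3·31 + 27   → row C = row A − 3·row B = (27, 1, −3)   [check: 1·120 − 3·31 = 27]
  31 = 1·27 + 4   → row D = row B − 1·row C = (4, −1, 4)   [check: −1·120 + 4·31 = 4]
  27 = 6·4 + 3   → row E = row C − 6·row D = (3, 7, −27)   [check: 7·120 − 27·31 = 3]
  4 = 1·3 + 1   → row F = row D − 1·row E = (1, −8, 31)   [check: −8·120 + 31·31 = 1]
  3 = 3·1 + 0   → remainder 0, stop. gcd = 1 (last nonzero row F).
The gcd is 1, so 31 is invertible mod 120. The last nonzero row gives −8·120 + 31·31 = 1, so t = 31. So 31^(−1) ≡ 31 (mod 120). Verify: 31 · 31 = 961 ≡ 1 (mod 120). ✓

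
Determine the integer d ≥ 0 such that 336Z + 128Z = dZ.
(336, 128) = (16); d = 16

In the PID Z, (a, b) is generated by gcd(a, b). Compute gcd(336, 128) with the extended Euclidean algorithm, tracking rows (r, s, t) with s·336 + t·128 = r:
  row A: (336, 1, 0)   [1·336 + 0·128 = 336]
  row B: (128, 0, 1)   [0·336 + 1·128 = 128]
  336 = 2·128 + 80   → row C = row A − 2·row B = (80, 1, −2)   [check: 1·336 − 2·128 = 80]
  128 = 1·80 + 48   → row D = row B − 1·row C = (48, −1, 3)   [check: −1·336 + 3·128 = 48]
  80 = 1·48 + 32   → row E = row C − 1·row D = (32, 2, −5)   [check: 2·336 − 5·128 = 32]
  48 = 1·32 + 16   → row F = row D − 1·row E = (16, −3, 8)   [check: −3·336 + 8·128 = 16]
  32 = 2·16 + 0   → remainder 0, stop. gcd = 16 (last nonzero row F).
So gcd(336, 128) = 16, with Bézout identity −3·336 + 8·128 = 16. Containment (⊇): the Bézout identity exhibits 16 as an element of (336, 128), giving (16) ⊆ (336, 128). Containment (⊆): since 16 | 336 and 16 | 128 (336 = 16·21, 128 = 16·8), every Z-linear combination of 336 and 128 is divisible by 16, so (336, 128) ⊆ (16). Therefore (336, 128) = (16), d = 16.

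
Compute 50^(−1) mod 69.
50^(−1) ≡ 29 (mod 69)

Apply the extended Euclidean algorithm to (69, 50), tracking rows (r, s, t) with s·69 + t·50 = r. Each division r_prev = q·r_cur + r_new produces the new row as (previous row) − q·(current row):
  row A: (69, 1, 0)   [1·69 + 0·50 = 69]
  row B: (50, 0, 1)   [0·69 + 1·50 = 50]
  69 = 1·50 + 19   → row C = row A − 1·row B = (19, 1, −1)   [check: 1·69 − 1·50 = 19]
  50 = 2·19 + 12   → row D = row B − 2·row C = (12, −2, 3)   [check: −2·69 + 3·50 = 12]
  19 = 1·12 + 7   → row E = row C − 1·row D = (7, 3, −4)   [check: 3·69 − 4·50 = 7]
  12 = 1·7 + 5   → row F = row D − 1·row E = (5, −5, 7)   [check: −5·69 + 7·50 = 5]
  7 = 1·5 + 2   → row G = row E − 1·row F = (2, 8, −11)   [check: 8·69 − 11·50 = 2]
  5 = 2·2 + 1   → row H = row F − 2·row G = (1, −21, 29)   [check: −21·69 + 29·50 = 1]
  2 = 2·1 + 0   → remainder 0, stop. gcd = 1 (last nonzero row H).
The gcd is 1, so 50 is invertible mod 69. The last nonzero row gives −21·69 + 29·50 = 1, so t = 29. So 50^(−1) ≡ 29 (mod 69). Verify: 50 · 29 = 1450 ≡ 1 (mod 69). ✓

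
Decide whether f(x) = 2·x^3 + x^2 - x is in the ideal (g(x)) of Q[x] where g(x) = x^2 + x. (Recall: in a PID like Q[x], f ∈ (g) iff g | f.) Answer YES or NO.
In Q[x] the ideal (g) consists of all multiples of g, so f ∈ (g) iff g | f, i.e. iff the remainder of f on division by g is 0. Divide f by g (g is monic, so eliminate the leading term of the running remainder at each step):
  leading term 2·x^3: subtract (2·x)·g(x) = 2·x^3 + 2·x^2, leaving -x^2 - x
  leading term -x^2: subtract (-1)·g(x) = -x^2 - x, leaving 0
The remainder is 0, so f(x) = g(x) · h(x) with h(x) = 2·x - 1. Hence g | f, i.e. f ∈ (g).

Final answer: YES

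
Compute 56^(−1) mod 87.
56^(−1) ≡ 14 (mod 87)

Apply the extended Euclidean algorithm to (87, 56), tracking rows (r, s, t) with s·87 + t·56 = r. Each division r_prev = q·r_cur + r_new produces the new row as (previous row) − q·(current row):
  row A: (87, 1, 0)   [1·87 + 0·56 = 87]
  row B: (56, 0, 1)   [0·87 + 1·56 = 56]
  87 = 1·56 + 31   → row C = row A − 1·row B = (31, 1, −1)   [check: 1·87 − 1·56 = 31]
  56 = 1·31 + 25   → row D = row B − 1·row C = (25, −1, 2)   [check: −1·87 + 2·56 = 25]
  31 = 1·25 + 6   → row E = row C − 1·row D = (6, 2, −3)   [check: 2·87 − 3·56 = 6]
  25 = 4·6 + 1   → row F = row D − 4·row E = (1, −9, 14)   [check: −9·87 + 14·56 = 1]
  6 = 6·1 + 0   → remainder 0, stop. gcd = 1 (last nonzero row F).
The gcd is 1, so 56 is invertible mod 87. The last nonzero row gives −9·87 + 14·56 = 1, so t = 14. So 56^(−1) ≡ 14 (mod 87). Verify: 56 · 14 = 784 ≡ 1 (mod 87). ✓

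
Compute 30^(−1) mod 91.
Apply the extended Euclidean algorithm to (91, 30), tracking rows (r, s, t) with s·91 + t·30 = r. Each division r_prev = q·r_cur + r_new produces the new row as (previous row) − q·(current row):
  row A: (91, 1, 0)   [1·91 + 0·30 = 91]
  row B: (30, 0, 1)   [0·91 + 1·30 = 30]
  91 = 3·30 + 1   → row C = row A − 3·row B = (1, 1, −3)   [check: 1·91 − 3·30 = 1]
  30 = 30·1 + 0   → remainder 0, stop. gcd = 1 (last nonzero row C).
The gcd is 1, so 30 is invertible mod 91. The last nonzero row gives 1·91 − 3·30 = 1, so t = −3. So 30^(−1) ≡ −3 ≡ 88 (mod 91). Verify: 30 · 88 = 2640 ≡ 1 (mod 91). ✓

Final answer: 30^(−1) ≡ 88 (mod 91)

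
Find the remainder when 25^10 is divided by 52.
1

Use repeated squaring. Binary(10) = 1010. Walk through the bits of the exponent 10 left-to-right: at each bit after the leading one, square the running value, then multiply by 25 if the bit is 1 (always reducing mod 52):
  bit 1 = 1 (leading): start with 25.
  bit 2 = 0: square 25^2 = 625 ≡ 1 (mod 52).
  bit 3 = 1: square 1^2 = 1; bit is 1, so multiply 1·25 = 25 (mod 52).
  bit 4 = 0: square 25^2 = 625 ≡ 1 (mod 52).
Final value: 25^10 ≡ 1 (mod 52).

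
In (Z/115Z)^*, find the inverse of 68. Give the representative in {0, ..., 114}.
Apply the extended Euclidean algorithm to (115, 68), tracking rows (r, s, t) with s·115 + t·68 = r. Each division r_prev = q·r_cur + r_new produces the new row as (previous row) − q·(current row):
  row A: (115, 1, 0)   [1·115 + 0·68 = 115]
  row B: (68, 0, 1)   [0·115 + 1·68 = 68]
  115 = 1·68 + 47   → row C = row A − 1·row B = (47, 1, −1)   [check: 1·115 − 1·68 = 47]
  68 = 1·47 + 21   → row D = row B − 1·row C = (21, −1, 2)   [check: −1·115 + 2·68 = 21]
  47 = 2·21 + 5   → row E = row C − 2·row D = (5, 3, −5)   [check: 3·115 − 5·68 = 5]
  21 = 4·5 + 1   → row F = row D − 4·row E = (1, −13, 22)   [check: −13·115 + 22·68 = 1]
  5 = 5·1 + 0   → remainder 0, stop. gcd = 1 (last nonzero row F).
The gcd is 1, so 68 is invertible mod 115. The last nonzero row gives −13·115 + 22·68 = 1, so t = 22. So 68^(−1) ≡ 22 (mod 115). Verify: 68 · 22 = 1496 ≡ 1 (mod 115). ✓

Final answer: 68^(−1) ≡ 22 (mod 115)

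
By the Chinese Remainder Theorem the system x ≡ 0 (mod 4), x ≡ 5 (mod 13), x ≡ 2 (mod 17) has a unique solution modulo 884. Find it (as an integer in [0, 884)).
The moduli 4, 13, 17 are pairwise coprime, so by the CRT there is a unique solution mod 4·13·17 = 884.
Solve by successive substitution. Start with x ≡ 0 (mod 4).
  Combine with x ≡ 5 (mod 13): write x = 4·t and require 4·t ≡ 5 (mod 13). Since 4^(−1) ≡ 10 (mod 13), t ≡ 10·5 ≡ 11 (mod 13). So x ≡ 4·11 = 44 (mod 52).
  Combine with x ≡ 2 (mod 17): write x = 44 + 52·t and require 44 + 52·t ≡ 2 (mod 17), i.e. 52·t ≡ 2 − 44 ≡ 9 (mod 17). Since 52^(−1) ≡ 1 (mod 17) (52 ≡ 1 (mod 17)), t ≡ 1·9 ≡ 9 (mod 17). So x ≡ 44 + 52·9 = 512 (mod 884).
Unique solution in [0, 884): x = 512.

Final answer: x ≡ 512 (mod 884); the representative in [0, 884) is 512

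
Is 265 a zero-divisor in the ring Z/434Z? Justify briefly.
gcd(265, 434) = 1, so 265 is a unit in Z/434Z (it has a multiplicative inverse). A unit cannot be a zero-divisor: if 265·b ≡ 0 then multiplying both sides by 265^(−1) gives b ≡ 0. So 265 is not a zero-divisor.

Final answer: NO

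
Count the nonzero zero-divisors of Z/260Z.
In Z/260Z each nonzero element is either a unit (gcd with 260 is 1) or a zero-divisor (gcd > 1). The number of units is φ(260): factorise 260 = 2^2 · 5 · 13, so φ(260) = (2^2 − 2^1) · (5 − 1) · (13 − 1) = 2 · 4 · 12 = 96. The nonzero elements number 260 − 1 = 259. Hence the nonzero zero-divisors number 259 − 96 = 163.

Final answer: Z/260Z has 163 nonzero zero-divisors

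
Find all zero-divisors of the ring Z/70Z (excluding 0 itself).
nonzero zero-divisors of Z/70Z = {2, 4, 5, 6, 7, 8, 10, 12, 14, 15, 16, 18, 20, 21, 22, 24, 25, 26, 28, 30, 32, 34, 35, 36, 38, 40, 42, 44, 45, 46, 48, 49, 50, 52, 54, 55, 56, 58, 60, 62, 63, 64, 65, 66, 68}

An element a ∈ Z/70Z (with a ≠ 0) is a zero-divisor iff gcd(a, 70) > 1 (because a is a unit precisely when gcd(a, n) = 1, and in Z/nZ every nonzero, non-unit element is a zero-divisor). Scan a = 1, ..., 69 and keep those with gcd(a, 70) > 1:
  gcd(2, 70) = 2, gcd(4, 70) = 2, gcd(5, 70) = 5, gcd(6, 70) = 2, gcd(7, 70) = 7, gcd(8, 70) = 2, gcd(10, 70) = 10, gcd(12, 70) = 2, gcd(14, 70) = 14, gcd(15, 70) = 5, gcd(16, 70) = 2, gcd(18, 70) = 2, gcd(20, 70) = 10, gcd(21, 70) = 7, gcd(22, 70) = 2, gcd(24, 70) = 2, gcd(25, 70) = 5, gcd(26, 70) = 2, gcd(28, 70) = 14, gcd(30, 70) = 10, gcd(32, 70) = 2, gcd(34, 70) = 2, gcd(35, 70) = 35, gcd(36, 70) = 2, gcd(38, 70) = 2, gcd(40, 70) = 10, gcd(42, 70) = 14, gcd(44, 70) = 2, gcd(45, 70) = 5, gcd(46, 70) = 2, gcd(48, 70) = 2, gcd(49, 70) = 7, gcd(50, 70) = 10, gcd(52, 70) = 2, gcd(54, 70) = 2, gcd(55, 70) = 5, gcd(56, 70) = 14, gcd(58, 70) = 2, gcd(60, 70) = 10, gcd(62, 70) = 2, gcd(63, 70) = 7, gcd(64, 70) = 2, gcd(65, 70) = 5, gcd(66, 70) = 2, gcd(68, 70) = 2.
All other a ∈ {1, ..., 69} have gcd(a, 70) = 1 and are units. So the nonzero zero-divisors are exactly the 45 values of a appearing in this scan.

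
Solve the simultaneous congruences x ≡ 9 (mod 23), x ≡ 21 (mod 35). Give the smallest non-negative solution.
x ≡ 791 (mod 805); the representative in [0, 805) is 791

The moduli 23, 35 are pairwise coprime, so by the CRT there is a unique solution mod 23·35 = 805.
Solve by successive substitution. Start with x ≡ 9 (mod 23).
  Combine with x ≡ 21 (mod 35): write x = 9 + 23·t and require 9 + 23·t ≡ 21 (mod 35), i.e. 23·t ≡ 21 − 9 ≡ 12 (mod 35). Since 23^(−1) ≡ 32 (mod 35), t ≡ 32·12 ≡ 34 (mod 35). So x ≡ 9 + 23·34 = 791 (mod 805).
Unique solution in [0, 805): x = 791.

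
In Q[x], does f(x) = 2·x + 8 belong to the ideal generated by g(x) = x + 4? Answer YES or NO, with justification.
YES

In Q[x] the ideal (g) consists of all multiples of g, so f ∈ (g) iff g | f, i.e. iff the remainder of f on division by g is 0. Divide f by g (g is monic, so eliminate the leading term of the running remainder at each step):
  leading term 2·x: subtract (2)·g(x) = 2·x + 8, leaving 0
The remainder is 0, so f(x) = g(x) · h(x) with h(x) = 2. Hence g | f, i.e. f ∈ (g).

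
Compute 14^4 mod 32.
16

Use repeated squaring. Binary(4) = 100. Walk through the bits of the exponent 4 left-to-right: at each bit after the leading one, square the running value, then multiply by 14 if the bit is 1 (always reducing mod 32):
  bit 1 = 1 (leading): start with 14.
  bit 2 = 0: square 14^2 = 196 ≡ 4 (mod 32).
  bit 3 = 0: square 4^2 = 16 (mod 32).
Final value: 14^4 ≡ 16 (mod 32).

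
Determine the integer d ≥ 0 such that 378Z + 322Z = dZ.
(378, 322) = (14); d = 14

In the PID Z, (a, b) is generated by gcd(a, b). Compute gcd(378, 322) with the extended Euclidean algorithm, tracking rows (r, s, t) with s·378 + t·322 = r:
  row A: (378, 1, 0)   [1·378 + 0·322 = 378]
  row B: (322, 0, 1)   [0·378 + 1·322 = 322]
  378 = 1·322 + 56   → row C = row A − 1·row B = (56, 1, −1)   [check: 1·378 − 1·322 = 56]
  322 = 5·56 + 42   → row D = row B − 5·row C = (42, −5, 6)   [check: −5·378 + 6·322 = 42]
  56 = 1·42 + 14   → row E = row C − 1·row D = (14, 6, −7)   [check: 6·378 − 7·322 = 14]
  42 = 3·14 + 0   → remainder 0, stop. gcd = 14 (last nonzero row E).
So gcd(378, 322) = 14, with Bézout identity 6·378 − 7·322 = 14. Containment (⊇): the Bézout identity exhibits 14 as an element of (378, 322), giving (14) ⊆ (378, 322). Containment (⊆): since 14 | 378 and 14 | 322 (378 = 14·27, 322 = 14·23), every Z-linear combination of 378 and 322 is divisible by 14, so (378, 322) ⊆ (14). Therefore (378, 322) = (14), d = 14.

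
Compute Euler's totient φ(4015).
φ is multiplicative, with φ(p^e) = p^e − p^(e−1). Factorise 4015 = 5 · 11 · 73. Then
  φ(4015) = (5 − 1) · (11 − 1) · (73 − 1) = 4 · 10 · 72 = 2880.

Final answer: φ(4015) = 2880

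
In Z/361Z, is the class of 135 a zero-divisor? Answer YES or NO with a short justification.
NO

gcd(135, 361) = 1, so 135 is a unit in Z/361Z (it has a multiplicative inverse). A unit cannot be a zero-divisor: if 135·b ≡ 0 then multiplying both sides by 135^(−1) gives b ≡ 0. So 135 is not a zero-divisor.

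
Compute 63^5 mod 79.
Use repeated squaring. Binary(5) = 101. Walk through the bits of the exponent 5 left-to-right: at each bit after the leading one, square the running value, then multiply by 63 if the bit is 1 (always reducing mod 79):
  bit 1 = 1 (leading): start with 63.
  bit 2 = 0: square 63^2 = 3969 ≡ 19 (mod 79).
  bit 3 = 1: square 19^2 = 361 ≡ 45; bit is 1, so multiply 45·63 = 2835 ≡ 70 (mod 79).
Final value: 63^5 ≡ 70 (mod 79).

Final answer: 70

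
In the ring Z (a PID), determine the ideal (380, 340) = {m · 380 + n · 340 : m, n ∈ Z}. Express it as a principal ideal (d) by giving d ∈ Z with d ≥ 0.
(380, 340) = (20); d = 20

In the PID Z, (a, b) is generated by gcd(a, b). Compute gcd(380, 340) with the extended Euclidean algorithm, tracking rows (r, s, t) with s·380 + t·340 = r:
  row A: (380, 1, 0)   [1·380 + 0·340 = 380]
  row B: (340, 0, 1)   [0·380 + 1·340 = 340]
  380 = 1·340 + 40   → row C = row A − 1·row B = (40, 1, −1)   [check: 1·380 − 1·340 = 40]
  340 = 8·40 + 20   → row D = row B − 8·row C = (20, −8, 9)   [check: −8·380 + 9·340 = 20]
  40 = 2·20 + 0   → remainder 0, stop. gcd = 20 (last nonzero row D).
So gcd(380, 340) = 20, with Bézout identity −8·380 + 9·340 = 20. Containment (⊇): the Bézout identity exhibits 20 as an element of (380, 340), giving (20) ⊆ (380, 340). Containment (⊆): since 20 | 380 and 20 | 340 (380 = 20·19, 340 = 20·17), every Z-linear combination of 380 and 340 is divisible by 20, so (380, 340) ⊆ (20). Therefore (380, 340) = (20), d = 20.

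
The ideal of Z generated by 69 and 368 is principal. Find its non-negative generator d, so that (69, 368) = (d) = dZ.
(69, 368) = (23); d = 23

In the PID Z, (a, b) is generated by gcd(a, b). Compute gcd(368, 69) with the extended Euclidean algorithm, tracking rows (r, s, t) with s·368 + t·69 = r:
  row A: (368, 1, 0)   [1·368 + 0·69 = 368]
  row B: (69, 0, 1)   [0·368 + 1·69 = 69]
  368 = 5·69 + 23   → row C = row A − 5·row B = (23, 1, −5)   [check: 1·368 − 5·69 = 23]
  69 = 3·23 + 0   → remainder 0, stop. gcd = 23 (last nonzero row C).
So gcd(69, 368) = 23, with Bézout identity 1·368 − 5·69 = 23. Containment (⊇): the Bézout identity exhibits 23 as an element of (69, 368), giving (23) ⊆ (69, 368). Containment (⊆): since 23 | 69 and 23 | 368 (69 = 23·3, 368 = 23·16), every Z-linear combination of 69 and 368 is divisible by 23, so (69, 368) ⊆ (23). Therefore (69, 368) = (23), d = 23.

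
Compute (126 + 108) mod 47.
Reduce the summands first: 126 ≡ 32, 108 ≡ 14 (mod 47), so 126 + 108 ≡ 32 + 14 (mod 47). 32 + 14 = 46; 46 = 0·47 + 46, so (126 + 108) mod 47 = 46.

Final answer: 46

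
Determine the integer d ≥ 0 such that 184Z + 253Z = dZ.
(184, 253) = (23); d = 23

In the PID Z, (a, b) is generated by gcd(a, b). Compute gcd(253, 184) with the extended Euclidean algorithm, tracking rows (r, s, t) with s·253 + t·184 = r:
  row A: (253, 1, 0)   [1·253 + 0·184 = 253]
  row B: (184, 0, 1)   [0·253 + 1·184 = 184]
  253 = 1·184 + 69   → row C = row A − 1·row B = (69, 1, −1)   [check: 1·253 − 1·184 = 69]
  184 = 2·69 + 46   → row D = row B − 2·row C = (46, −2, 3)   [check: −2·253 + 3·184 = 46]
  69 = 1·46 + 23   → row E = row C − 1·row D = (23, 3, −4)   [check: 3·253 − 4·184 = 23]
  46 = 2·23 + 0   → remainder 0, stop. gcd = 23 (last nonzero row E).
So gcd(184, 253) = 23, with Bézout identity 3·253 − 4·184 = 23. Containment (⊇): the Bézout identity exhibits 23 as an element of (184, 253), giving (23) ⊆ (184, 253). Containment (⊆): since 23 | 184 and 23 | 253 (184 = 23·8, 253 = 23·11), every Z-linear combination of 184 and 253 is divisible by 23, so (184, 253) ⊆ (23). Therefore (184, 253) = (23), d = 23.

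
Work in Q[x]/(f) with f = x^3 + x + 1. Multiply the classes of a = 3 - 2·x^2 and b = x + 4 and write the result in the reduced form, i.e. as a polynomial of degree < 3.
First multiply in Q[x] without reducing: a · b = -2·x^3 - 8·x^2 + 3·x + 12. Now divide by f(x) = x^3 + x + 1, eliminating the leading term at each step:
  leading term -2·x^3: subtract (-2)·f(x) = -2·x^3 - 2·x - 2, leaving -8·x^2 + 5·x + 14
The degree is now < 3, so this is the remainder. Hence a · b ≡ -8·x^2 + 5·x + 14 in Q[x]/(f).

Final answer: a · b ≡ -8·x^2 + 5·x + 14 (mod f(x))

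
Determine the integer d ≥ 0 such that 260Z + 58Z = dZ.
In the PID Z, (a, b) is generated by gcd(a, b). Compute gcd(260, 58) with the extended Euclidean algorithm, tracking rows (r, s, t) with s·260 + t·58 = r:
  row A: (260, 1, 0)   [1·260 + 0·58 = 260]
  row B: (58, 0, 1)   [0·260 + 1·58 = 58]
  260 = 4·58 + 28   → row C = row A − 4·row B = (28, 1, −4)   [check: 1·260 − 4·58 = 28]
  58 = 2·28 + 2   → row D = row B − 2·row C = (2, −2, 9)   [check: −2·260 + 9·58 = 2]
  28 = 14·2 + 0   → remainder 0, stop. gcd = 2 (last nonzero row D).
So gcd(260, 58) = 2, with Bézout identity −2·260 + 9·58 = 2. Containment (⊇): the Bézout identity exhibits 2 as an element of (260, 58), giving (2) ⊆ (260, 58). Containment (⊆): since 2 | 260 and 2 | 58 (260 = 2·130, 58 = 2·29), every Z-linear combination of 260 and 58 is divisible by 2, so (260, 58) ⊆ (2). Therefore (260, 58) = (2), d = 2.

Final answer: (260, 58) = (2); d = 2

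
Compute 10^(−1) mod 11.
Apply the extended Euclidean algorithm to (11, 10), tracking rows (r, s, t) with s·11 + t·10 = r. Each division r_prev = q·r_cur + r_new produces the new row as (previous row) − q·(current row):
  row A: (11, 1, 0)   [1·11 + 0·10 = 11]
  row B: (10, 0, 1)   [0·11 + 1·10 = 10]
  11 = 1·10 + 1   → row C = row A − 1·row B = (1, 1, −1)   [check: 1·11 − 1·10 = 1]
  10 = 10·1 + 0   → remainder 0, stop. gcd = 1 (last nonzero row C).
The gcd is 1, so 10 is invertible mod 11. The last nonzero row gives 1·11 − 1·10 = 1, so t = −1. So 10^(−1) ≡ −1 ≡ 10 (mod 11). Verify: 10 · 10 = 100 ≡ 1 (mod 11). ✓

Final answer: 10^(−1) ≡ 10 (mod 11)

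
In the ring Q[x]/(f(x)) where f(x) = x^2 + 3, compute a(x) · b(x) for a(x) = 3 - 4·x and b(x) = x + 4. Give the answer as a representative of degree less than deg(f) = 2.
First multiply in Q[x] without reducing: a · b = -4·x^2 - 13·x + 12. Now divide by f(x) = x^2 + 3, eliminating the leading term at each step:
  leading term -4·x^2: subtract (-4)·f(x) = -4·x^2 - 12, leaving 24 - 13·x
The degree is now < 2, so this is the remainder. Hence a · b ≡ 24 - 13·x in Q[x]/(f).

Final answer: a · b ≡ 24 - 13·x (mod f(x))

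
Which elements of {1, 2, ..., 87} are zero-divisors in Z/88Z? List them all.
An element a ∈ Z/88Z (with a ≠ 0) is a zero-divisor iff gcd(a, 88) > 1 (because a is a unit precisely when gcd(a, n) = 1, and in Z/nZ every nonzero, non-unit element is a zero-divisor). Scan a = 1, ..., 87 and keep those with gcd(a, 88) > 1:
  gcd(2, 88) = 2, gcd(4, 88) = 4, gcd(6, 88) = 2, gcd(8, 88) = 8, gcd(10, 88) = 2, gcd(11, 88) = 11, gcd(12, 88) = 4, gcd(14, 88) = 2, gcd(16, 88) = 8, gcd(18, 88) = 2, gcd(20, 88) = 4, gcd(22, 88) = 22, gcd(24, 88) = 8, gcd(26, 88) = 2, gcd(28, 88) = 4, gcd(30, 88) = 2, gcd(32, 88) = 8, gcd(33, 88) = 11, gcd(34, 88) = 2, gcd(36, 88) = 4, gcd(38, 88) = 2, gcd(40, 88) = 8, gcd(42, 88) = 2, gcd(44, 88) = 44, gcd(46, 88) = 2, gcd(48, 88) = 8, gcd(50, 88) = 2, gcd(52, 88) = 4, gcd(54, 88) = 2, gcd(55, 88) = 11, gcd(56, 88) = 8, gcd(58, 88) = 2, gcd(60, 88) = 4, gcd(62, 88) = 2, gcd(64, 88) = 8, gcd(66, 88) = 22, gcd(68, 88) = 4, gcd(70, 88) = 2, gcd(72, 88) = 8, gcd(74, 88) = 2, gcd(76, 88) = 4, gcd(77, 88) = 11, gcd(78, 88) = 2, gcd(80, 88) = 8, gcd(82, 88) = 2, gcd(84, 88) = 4, gcd(86, 88) = 2.
All other a ∈ {1, ..., 87} have gcd(a, 88) = 1 and are units. So the nonzero zero-divisors are exactly the 47 values of a appearing in this scan.

Final answer: nonzero zero-divisors of Z/88Z = {2, 4, 6, 8, 10, 11, 12, 14, 16, 18, 20, 22, 24, 26, 28, 30, 32, 33, 34, 36, 38, 40, 42, 44, 46, 48, 50, 52, 54, 55, 56, 58, 60, 62, 64, 66, 68, 70, 72, 74, 76, 77, 78, 80, 82, 84, 86}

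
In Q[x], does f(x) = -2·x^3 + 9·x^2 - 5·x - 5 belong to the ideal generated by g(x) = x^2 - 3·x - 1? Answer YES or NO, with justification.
In Q[x] the ideal (g) consists of all multiples of g, so f ∈ (g) iff g | f, i.e. iff the remainder of f on division by g is 0. Divide f by g (g is monic, so eliminate the leading term of the running remainder at each step):
  leading term -2·x^3: subtract (-2·x)·g(x) = -2·x^3 + 6·x^2 + 2·x, leaving 3·x^2 - 7·x - 5
  leading term 3·x^2: subtract (3)·g(x) = 3·x^2 - 9·x - 3, leaving 2·x - 2
The remainder r(x) = 2·x - 2 ≠ 0 (and deg r < deg g), so g ∤ f, i.e. f ∉ (g).

Final answer: NO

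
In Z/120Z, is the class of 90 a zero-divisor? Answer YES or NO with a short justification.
YES

gcd(90, 120) = 30 > 1, so 90 is not a unit in Z/120Z. In Z/nZ every nonzero non-unit is a zero-divisor: explicitly, take b = 120/gcd = 4 ≠ 0 (mod 120); then 90·4 = 360 = 3·120, i.e. 90·4 ≡ 0 (mod 120). So 90 is a zero-divisor.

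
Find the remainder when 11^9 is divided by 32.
Use repeated squaring. Binary(9) = 1001. Walk through the bits of the exponent 9 left-to-right: at each bit after the leading one, square the running value, then multiply by 11 if the bit is 1 (always reducing mod 32):
  bit 1 = 1 (leading): start with 11.
  bit 2 = 0: square 11^2 = 121 ≡ 25 (mod 32).
  bit 3 = 0: square 25^2 = 625 ≡ 17 (mod 32).
  bit 4 = 1: square 17^2 = 289 ≡ 1; bit is 1, so multiply 1·11 = 11 (mod 32).
Final value: 11^9 ≡ 11 (mod 32).

Final answer: 11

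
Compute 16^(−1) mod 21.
16^(−1) ≡ 4 (mod 21)

Apply the extended Euclidean algorithm to (21, 16), tracking rows (r, s, t) with s·21 + t·16 = r. Each division r_prev = q·r_cur + r_new produces the new row as (previous row) − q·(current row):
  row A: (21, 1, 0)   [1·21 + 0·16 = 21]
  row B: (16, 0, 1)   [0·21 + 1·16 = 16]
  21 = 1·16 + 5   → row C = row A − 1·row B = (5, 1, −1)   [check: 1·21 − 1·16 = 5]
  16 = 3·5 + 1   → row D = row B − 3·row C = (1, −3, 4)   [check: −3·21 + 4·16 = 1]
  5 = 5·1 + 0   → remainder 0, stop. gcd = 1 (last nonzero row D).
The gcd is 1, so 16 is invertible mod 21. The last nonzero row gives −3·21 + 4·16 = 1, so t = 4. So 16^(−1) ≡ 4 (mod 21). Verify: 16 · 4 = 64 ≡ 1 (mod 21). ✓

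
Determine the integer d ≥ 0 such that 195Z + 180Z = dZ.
In the PID Z, (a, b) is generated by gcd(a, b). Compute gcd(195, 180) with the extended Euclidean algorithm, tracking rows (r, s, t) with s·195 + t·180 = r:
  row A: (195, 1, 0)   [1·195 + 0·180 = 195]
  row B: (180, 0, 1)   [0·195 + 1·180 = 180]
  195 = 1·180 + 15   → row C = row A − 1·row B = (15, 1, −1)   [check: 1·195 − 1·180 = 15]
  180 = 12·15 + 0   → remainder 0, stop. gcd = 15 (last nonzero row C).
So gcd(195, 180) = 15, with Bézout identity 1·195 − 1·180 = 15. Containment (⊇): the Bézout identity exhibits 15 as an element of (195, 180), giving (15) ⊆ (195, 180). Containment (⊆): since 15 | 195 and 15 | 180 (195 = 15·13, 180 = 15·12), every Z-linear combination of 195 and 180 is divisible by 15, so (195, 180) ⊆ (15). Therefore (195, 180) = (15), d = 15.

Final answer: (195, 180) = (15); d = 15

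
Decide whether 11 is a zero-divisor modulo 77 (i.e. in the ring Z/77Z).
YES

gcd(11, 77) = 11 > 1, so 11 is not a unit in Z/77Z. In Z/nZ every nonzero non-unit is a zero-divisor: explicitly, take b = 77/gcd = 7 ≠ 0 (mod 77); then 11·7 = 77 = 1·77, i.e. 11·7 ≡ 0 (mod 77). So 11 is a zero-divisor.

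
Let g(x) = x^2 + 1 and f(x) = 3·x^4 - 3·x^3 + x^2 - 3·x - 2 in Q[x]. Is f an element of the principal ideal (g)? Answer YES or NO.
YES

In Q[x] the ideal (g) consists of all multiples of g, so f ∈ (g) iff g | f, i.e. iff the remainder of f on division by g is 0. Divide f by g (g is monic, so eliminate the leading term of the running remainder at each step):
  leading term 3·x^4: subtract (3·x^2)·g(x) = 3·x^4 + 3·x^2, leaving -3·x^3 - 2·x^2 - 3·x - 2
  leading term -3·x^3: subtract (-3·x)·g(x) = -3·x^3 - 3·x, leaving -2·x^2 - 2
  leading term -2·x^2: subtract (-2)·g(x) = -2·x^2 - 2, leaving 0
The remainder is 0, so f(x) = g(x) · h(x) with h(x) = 3·x^2 - 3·x - 2. Hence g | f, i.e. f ∈ (g).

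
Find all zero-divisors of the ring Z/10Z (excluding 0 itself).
nonzero zero-divisors of Z/10Z = {2, 4, 5, 6, 8}

An element a ∈ Z/10Z (with a ≠ 0) is a zero-divisor iff gcd(a, 10) > 1 (because a is a unit precisely when gcd(a, n) = 1, and in Z/nZ every nonzero, non-unit element is a zero-divisor). Scan a = 1, ..., 9 and keep those with gcd(a, 10) > 1:
  gcd(2, 10) = 2, gcd(4, 10) = 2, gcd(5, 10) = 5, gcd(6, 10) = 2, gcd(8, 10) = 2.
All other a ∈ {1, ..., 9} have gcd(a, 10) = 1 and are units. So the nonzero zero-divisors are exactly the 5 values of a appearing in this scan.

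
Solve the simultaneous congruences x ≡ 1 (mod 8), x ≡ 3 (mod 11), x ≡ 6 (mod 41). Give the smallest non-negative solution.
x ≡ 2753 (mod 3608); the representative in [0, 3608) is 2753

The moduli 8, 11, 41 are pairwise coprime, so by the CRT there is a unique solution mod 8·11·41 = 3608.
Solve by successive substitution. Start with x ≡ 1 (mod 8).
  Combine with x ≡ 3 (mod 11): write x = 1 + 8·t and require 1 + 8·t ≡ 3 (mod 11), i.e. 8·t ≡ 3 − 1 ≡ 2 (mod 11). Since 8^(−1) ≡ 7 (mod 11), t ≡ 7·2 ≡ 3 (mod 11). So x ≡ 1 + 8·3 = 25 (mod 88).
  Combine with x ≡ 6 (mod 41): write x = 25 + 88·t and require 25 + 88·t ≡ 6 (mod 41), i.e. 88·t ≡ 6 − 25 ≡ 22 (mod 41). Since 88^(−1) ≡ 7 (mod 41) (88 ≡ 6 (mod 41)), t ≡ 7·22 ≡ 31 (mod 41). So x ≡ 25 + 88·31 = 2753 (mod 3608).
Unique solution in [0, 3608): x = 2753.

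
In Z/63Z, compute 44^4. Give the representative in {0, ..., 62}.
37

Use repeated squaring. Binary(4) = 100. Walk through the bits of the exponent 4 left-to-right: at each bit after the leading one, square the running value, then multiply by 44 if the bit is 1 (always reducing mod 63):
  bit 1 = 1 (leading): start with 44.
  bit 2 = 0: square 44^2 = 1936 ≡ 46 (mod 63).
  bit 3 = 0: square 46^2 = 2116 ≡ 37 (mod 63).
Final value: 44^4 ≡ 37 (mod 63).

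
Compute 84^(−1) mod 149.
84^(−1) ≡ 55 (mod 149)

Apply the extended Euclidean algorithm to (149, 84), tracking rows (r, s, t) with s·149 + t·84 = r. Each division r_prev = q·r_cur + r_new produces the new row as (previous row) − q·(current row):
  row A: (149, 1, 0)   [1·149 + 0·84 = 149]
  row B: (84, 0, 1)   [0·149 + 1·84 = 84]
  149 = 1·84 + 65   → row C = row A − 1·row B = (65, 1, −1)   [check: 1·149 − 1·84 = 65]
  84 = 1·65 + 19   → row D = row B − 1·row C = (19, −1, 2)   [check: −1·149 + 2·84 = 19]
  65 = 3·19 + 8   → row E = row C − 3·row D = (8, 4, −7)   [check: 4·149 − 7·84 = 8]
  19 = 2·8 + 3   → row F = row D − 2·row E = (3, −9, 16)   [check: −9·149 + 16·84 = 3]
  8 = 2·3 + 2   → row G = row E − 2·row F = (2, 22, −39)   [check: 22·149 − 39·84 = 2]
  3 = 1·2 + 1   → row H = row F − 1·row G = (1, −31, 55)   [check: −31·149 + 55·84 = 1]
  2 = 2·1 + 0   → remainder 0, stop. gcd = 1 (last nonzero row H).
The gcd is 1, so 84 is invertible mod 149. The last nonzero row gives −31·149 + 55·84 = 1, so t = 55. So 84^(−1) ≡ 55 (mod 149). Verify: 84 · 55 = 4620 ≡ 1 (mod 149). ✓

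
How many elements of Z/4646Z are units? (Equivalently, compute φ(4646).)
Z/4646Z has φ(4646) = 2200 units

An element a ∈ Z/4646Z is a unit iff gcd(a, 4646) = 1, so the number of units is φ(4646). φ is multiplicative, with φ(p^e) = p^e − p^(e−1). Factorise 4646 = 2 · 23 · 101. Then
  φ(4646) = (2 − 1) · (23 − 1) · (101 − 1) = 1 · 22 · 100 = 2200.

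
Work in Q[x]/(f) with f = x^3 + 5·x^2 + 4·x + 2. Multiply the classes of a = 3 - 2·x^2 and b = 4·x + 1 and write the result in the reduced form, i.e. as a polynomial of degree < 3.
a · b ≡ 38·x^2 + 44·x + 19 (mod f(x))

First multiply in Q[x] without reducing: a · b = -8·x^3 - 2·x^2 + 12·x + 3. Now divide by f(x) = x^3 + 5·x^2 + 4·x + 2, eliminating the leading term at each step:
  leading term -8·x^3: subtract (-8)·f(x) = -8·x^3 - 40·x^2 - 32·x - 16, leaving 38·x^2 + 44·x + 19
The degree is now < 3, so this is the remainder. Hence a · b ≡ 38·x^2 + 44·x + 19 in Q[x]/(f).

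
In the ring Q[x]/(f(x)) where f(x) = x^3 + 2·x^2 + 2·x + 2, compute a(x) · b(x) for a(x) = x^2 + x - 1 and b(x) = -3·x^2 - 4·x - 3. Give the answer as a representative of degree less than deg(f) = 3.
a · b ≡ 4·x^2 + 9·x + 5 (mod f(x))

First multiply in Q[x] without reducing: a · b = -3·x^4 - 7·x^3 - 4·x^2 + x + 3. Now divide by f(x) = x^3 + 2·x^2 + 2·x + 2, eliminating the leading term at each step:
  leading term -3·x^4: subtract (-3·x)·f(x) = -3·x^4 - 6·x^3 - 6·x^2 - 6·x, leaving -x^3 + 2·x^2 + 7·x + 3
  leading term -x^3: subtract (-1)·f(x) = -x^3 - 2·x^2 - 2·x - 2, leaving 4·x^2 + 9·x + 5
The degree is now < 3, so this is the remainder. Hence a · b ≡ 4·x^2 + 9·x + 5 in Q[x]/(f).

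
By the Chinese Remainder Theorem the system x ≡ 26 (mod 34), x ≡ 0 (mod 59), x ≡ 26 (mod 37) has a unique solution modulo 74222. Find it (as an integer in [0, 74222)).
x ≡ 49088 (mod 74222); the representative in [0, 74222) is 49088

The moduli 34, 59, 37 are pairwise coprime, so by the CRT there is a unique solution mod 34·59·37 = 74222.
Solve by successive substitution. Start with x ≡ 26 (mod 34).
  Combine with x ≡ 0 (mod 59): write x = 26 + 34·t and require 26 + 34·t ≡ 0 (mod 59), i.e. 34·t ≡ 0 − 26 ≡ 33 (mod 59). Since 34^(−1) ≡ 33 (mod 59), t ≡ 33·33 ≡ 27 (mod 59). So x ≡ 26 + 34·27 = 944 (mod 2006).
  Combine with x ≡ 26 (mod 37): write x = 944 + 2006·t and require 944 + 2006·t ≡ 26 (mod 37), i.e. 2006·t ≡ 26 − 944 ≡ 7 (mod 37). Since 2006^(−1) ≡ 14 (mod 37) (2006 ≡ 8 (mod 37)), t ≡ 14·7 ≡ 24 (mod 37). So x ≡ 944 + 2006·24 = 49088 (mod 74222).
Unique solution in [0, 74222): x = 49088.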